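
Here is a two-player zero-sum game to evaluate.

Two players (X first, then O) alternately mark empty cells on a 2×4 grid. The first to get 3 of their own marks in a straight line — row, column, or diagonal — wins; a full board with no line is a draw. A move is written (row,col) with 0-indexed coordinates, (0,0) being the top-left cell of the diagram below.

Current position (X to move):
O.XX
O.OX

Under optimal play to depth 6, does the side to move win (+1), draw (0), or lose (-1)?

p1 X@[O.XX/O.OX]: (0,1)[OXXX/O.OX]+1* (1,1)[O.XX/OXOX]+0
p2 O@[OXXX/O.OX] terminal -1; root [O.XX/O.OX] d6

value(O.XX/O.OX, X) = +1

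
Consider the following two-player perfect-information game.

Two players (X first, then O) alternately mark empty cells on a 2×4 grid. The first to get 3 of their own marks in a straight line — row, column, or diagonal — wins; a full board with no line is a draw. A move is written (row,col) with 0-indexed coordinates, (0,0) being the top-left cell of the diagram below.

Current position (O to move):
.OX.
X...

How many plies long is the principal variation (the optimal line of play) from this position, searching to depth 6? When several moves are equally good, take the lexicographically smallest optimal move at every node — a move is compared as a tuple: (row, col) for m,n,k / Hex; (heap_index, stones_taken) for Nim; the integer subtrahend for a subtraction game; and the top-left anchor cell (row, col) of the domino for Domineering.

PV length from [.OX./X...]: 5 plies

ply 1, O at .OX./X... | (0,0)=+0→OOX./X...*; (0,3)=+0→.OXO/X...; (1,1)=+0→.OX./XO..; (1,2)=+0→.OX./X.O.; (1,3)=+0→.OX./X..O
ply 2, X at OOX./X... | (0,3)=+0→OOXX/X...*; (1,1)=+0→OOX./XX..; (1,2)=+0→OOX./X.X.; (1,3)=+0→OOX./X..X
ply 3, O at OOXX/X... | (1,1)=+0→OOXX/XO..*; (1,2)=+0→OOXX/X.O.; (1,3)=+0→OOXX/X..O
ply 4, X at OOXX/XO.. | (1,2)=+0→OOXX/XOX.*; (1,3)=+0→OOXX/XO.X
ply 5, O at OOXX/XOX. | (1,3)=+0→OOXX/XOXO*
ply 6: OOXX/XOXO is terminal +0 (X); from .OX./X... depth 6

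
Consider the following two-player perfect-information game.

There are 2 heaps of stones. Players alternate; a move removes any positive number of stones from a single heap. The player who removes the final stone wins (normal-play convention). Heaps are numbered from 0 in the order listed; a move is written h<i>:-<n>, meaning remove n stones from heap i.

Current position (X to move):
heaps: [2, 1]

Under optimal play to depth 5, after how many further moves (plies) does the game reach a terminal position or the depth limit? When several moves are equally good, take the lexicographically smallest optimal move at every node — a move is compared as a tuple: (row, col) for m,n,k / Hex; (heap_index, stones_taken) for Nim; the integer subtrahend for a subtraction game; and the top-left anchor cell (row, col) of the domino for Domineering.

[(2,1)] X move#1: h0:-1:+1/(1,1)*, h0:-2:-1/(0,1), h1:-1:-1/(2,0)
[(1,1)] O move#2: h0:-1:-1/(0,1)*, h1:-1:-1/(1,0)
[(0,1)] X move#3: h1:-1:+1/(0,0)*
[(0,0)] end (terminal -1, O#4); searched (2,1) to 5

PV length from [(2,1)]: 3 plies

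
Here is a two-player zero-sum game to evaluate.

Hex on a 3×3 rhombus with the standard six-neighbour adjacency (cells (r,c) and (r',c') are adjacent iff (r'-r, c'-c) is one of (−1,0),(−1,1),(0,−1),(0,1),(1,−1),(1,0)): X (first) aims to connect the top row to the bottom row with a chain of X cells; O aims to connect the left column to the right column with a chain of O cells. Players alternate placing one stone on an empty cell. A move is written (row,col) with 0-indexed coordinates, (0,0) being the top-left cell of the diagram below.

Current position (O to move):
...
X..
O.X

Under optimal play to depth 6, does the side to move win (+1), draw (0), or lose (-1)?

value(.../X../O.X, O) = +1

p1 O@[.../X../O.X]: (0,0)[O../X../O.X]-1 (0,1)[.O./X../O.X]-1 (0,2)[..O/X../O.X]-1 (1,1)[.../XO./O.X]+1* (1,2)[.../X.O/O.X]+1 (2,1)[.../X../OOX]-1
p2 X@[.../XO./O.X]: (0,0)[X../XO./O.X]-1* (0,1)[.X./XO./O.X]-1 (0,2)[..X/XO./O.X]-1 (1,2)[.../XOX/O.X]-1 (2,1)[.../XO./OXX]-1
p3 O@[X../XO./O.X]: (0,1)[XO./XO./O.X]+1* (0,2)[X.O/XO./O.X]+1 (1,2)[X../XOO/O.X]+1 (2,1)[X../XO./OOX]+1
p4 X@[XO./XO./O.X]: (0,2)[XOX/XO./O.X]-1* (1,2)[XO./XOX/O.X]-1 (2,1)[XO./XO./OXX]-1
p5 O@[XOX/XO./O.X]: (1,2)[XOX/XOO/O.X]+1* (2,1)[XOX/XO./OOX]-1
p6 X@[XOX/XOO/O.X] terminal -1; root [.../X../O.X] d6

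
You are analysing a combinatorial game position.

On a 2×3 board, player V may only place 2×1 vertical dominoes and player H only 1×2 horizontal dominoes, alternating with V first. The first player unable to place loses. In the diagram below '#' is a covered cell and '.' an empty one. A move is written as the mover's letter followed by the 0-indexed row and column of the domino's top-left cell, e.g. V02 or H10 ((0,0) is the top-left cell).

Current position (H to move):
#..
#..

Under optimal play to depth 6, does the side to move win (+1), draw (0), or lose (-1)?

ply 1, H at #../#.. | H01=+1→###/#..*; H11=+1→#../###
ply 2: ###/#.. is terminal -1 (V); from #../#.. depth 6

value(#../#.., H) = +1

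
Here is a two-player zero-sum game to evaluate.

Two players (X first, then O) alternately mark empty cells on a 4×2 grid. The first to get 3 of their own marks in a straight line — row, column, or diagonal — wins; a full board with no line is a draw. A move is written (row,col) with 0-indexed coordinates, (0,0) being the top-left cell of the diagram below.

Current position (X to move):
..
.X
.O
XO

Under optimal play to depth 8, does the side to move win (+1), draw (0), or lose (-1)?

[../.X/.O/XO] X move#1: (0,0):+0/X./.X/.O/XO*, (0,1):+0/.X/.X/.O/XO, (1,0):+0/../XX/.O/XO, (2,0):+0/../.X/XO/XO
[X./.X/.O/XO] O move#2: (0,1):+0/XO/.X/.O/XO*, (1,0):+0/X./OX/.O/XO, (2,0):+0/X./.X/OO/XO
[XO/.X/.O/XO] X move#3: (1,0):+0/XO/XX/.O/XO*, (2,0):+0/XO/.X/XO/XO
[XO/XX/.O/XO] O move#4: (2,0):+0/XO/XX/OO/XO*
[XO/XX/OO/XO] end (terminal +0, X#5); searched ../.X/.O/XO to 8

value(../.X/.O/XO, X) = 0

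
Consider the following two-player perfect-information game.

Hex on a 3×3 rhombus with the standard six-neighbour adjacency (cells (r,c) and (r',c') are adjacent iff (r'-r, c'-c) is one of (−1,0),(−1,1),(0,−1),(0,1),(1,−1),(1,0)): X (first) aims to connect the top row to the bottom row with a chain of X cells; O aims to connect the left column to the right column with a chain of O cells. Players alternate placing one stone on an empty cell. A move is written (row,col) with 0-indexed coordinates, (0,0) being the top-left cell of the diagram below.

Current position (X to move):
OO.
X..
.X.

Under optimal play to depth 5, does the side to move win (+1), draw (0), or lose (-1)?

value(OO./X../.X., X) = +1

ply 1, X at OO./X../.X. | (0,2)=+1→OOX/X../.X.*; (1,1)=-1→OO./XX./.X.; (1,2)=-1→OO./X.X/.X.; (2,0)=-1→OO./X../XX.; (2,2)=-1→OO./X../.XX
ply 2, O at OOX/X../.X. | (1,1)=-1→OOX/XO./.X.*; (1,2)=-1→OOX/X.O/.X.; (2,0)=-1→OOX/X../OX.; (2,2)=-1→OOX/X../.XO
ply 3, X at OOX/XO./.X. | (1,2)=+1→OOX/XOX/.X.*; (2,0)=-1→OOX/XO./XX.; (2,2)=-1→OOX/XO./.XX
ply 4: OOX/XOX/.X. is terminal -1 (O); from OO./X../.X. depth 5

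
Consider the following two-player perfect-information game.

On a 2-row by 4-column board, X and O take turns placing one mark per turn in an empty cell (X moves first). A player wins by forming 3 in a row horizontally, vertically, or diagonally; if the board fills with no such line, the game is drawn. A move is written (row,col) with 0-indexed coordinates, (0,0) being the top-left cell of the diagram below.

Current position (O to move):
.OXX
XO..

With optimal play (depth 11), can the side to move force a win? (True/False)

ply 1, O at .OXX/XO.. | (0,0)=+0→OOXX/XO..*; (1,2)=+0→.OXX/XOO.; (1,3)=+0→.OXX/XO.O
ply 2, X at OOXX/XO.. | (1,2)=+0→OOXX/XOX.*; (1,3)=+0→OOXX/XO.X
ply 3, O at OOXX/XOX. | (1,3)=+0→OOXX/XOXO*
ply 4: OOXX/XOXO is terminal +0 (X); from .OXX/XO.. depth 11

O winning at [.OXX/XO..]: False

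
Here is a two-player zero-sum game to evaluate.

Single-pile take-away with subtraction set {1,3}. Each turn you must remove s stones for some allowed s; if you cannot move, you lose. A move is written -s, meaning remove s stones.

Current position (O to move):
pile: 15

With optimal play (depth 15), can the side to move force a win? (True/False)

O winning at [15]: True

ply 1, O at 15 | -1=+1→14*; -3=+1→12
ply 2, X at 14 | -1=-1→13*; -3=-1→11
ply 3, O at 13 | -1=+1→12*; -3=+1→10
ply 4, X at 12 | -1=-1→11*; -3=-1→9
ply 5, O at 11 | -1=+1→10*; -3=+1→8
ply 6, X at 10 | -1=-1→9*; -3=-1→7
ply 7, O at 9 | -1=+1→8*; -3=+1→6
ply 8, X at 8 | -1=-1→7*; -3=-1→5
ply 9, O at 7 | -1=+1→6*; -3=+1→4
ply 10, X at 6 | -1=-1→5*; -3=-1→3
ply 11, O at 5 | -1=+1→4*; -3=+1→2
ply 12, X at 4 | -1=-1→3*; -3=-1→1
ply 13, O at 3 | -1=+1→2*; -3=+1→0
ply 14, X at 2 | -1=-1→1*
ply 15, O at 1 | -1=+1→0*
ply 16: 0 is terminal -1 (X); from 15 depth 15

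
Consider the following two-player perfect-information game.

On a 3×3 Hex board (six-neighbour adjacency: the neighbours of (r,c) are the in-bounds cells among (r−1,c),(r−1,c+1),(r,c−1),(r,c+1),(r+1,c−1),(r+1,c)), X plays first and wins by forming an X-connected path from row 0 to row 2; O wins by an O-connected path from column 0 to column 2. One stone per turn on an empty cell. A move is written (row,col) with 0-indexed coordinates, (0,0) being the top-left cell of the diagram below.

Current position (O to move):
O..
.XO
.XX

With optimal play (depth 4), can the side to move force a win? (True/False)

p1 O@[O../.XO/.XX]: (0,1)[OO./.XO/.XX]-1* (0,2)[O.O/.XO/.XX]-1 (1,0)[O../OXO/.XX]-1 (2,0)[O../.XO/OXX]-1
p2 X@[OO./.XO/.XX]: (0,2)[OOX/.XO/.XX]+1* (1,0)[OO./XXO/.XX]-1 (2,0)[OO./.XO/XXX]-1
p3 O@[OOX/.XO/.XX] terminal -1; root [O../.XO/.XX] d4

O winning at [O../.XO/.XX]: False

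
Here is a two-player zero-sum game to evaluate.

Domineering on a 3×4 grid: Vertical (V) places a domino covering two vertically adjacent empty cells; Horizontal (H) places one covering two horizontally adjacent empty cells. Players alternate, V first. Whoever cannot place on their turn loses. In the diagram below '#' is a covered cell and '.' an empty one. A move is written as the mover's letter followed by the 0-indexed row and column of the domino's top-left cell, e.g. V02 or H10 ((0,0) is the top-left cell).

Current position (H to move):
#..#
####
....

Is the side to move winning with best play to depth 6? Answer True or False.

[#..#/####/....] H move#1: H01:+1/####/####/....*, H20:+1/#..#/####/##.., H21:+1/#..#/####/.##., H22:+1/#..#/####/..##
[####/####/....] end (terminal -1, V#2); searched #..#/####/.... to 6

H winning at [#..#/####/....]: True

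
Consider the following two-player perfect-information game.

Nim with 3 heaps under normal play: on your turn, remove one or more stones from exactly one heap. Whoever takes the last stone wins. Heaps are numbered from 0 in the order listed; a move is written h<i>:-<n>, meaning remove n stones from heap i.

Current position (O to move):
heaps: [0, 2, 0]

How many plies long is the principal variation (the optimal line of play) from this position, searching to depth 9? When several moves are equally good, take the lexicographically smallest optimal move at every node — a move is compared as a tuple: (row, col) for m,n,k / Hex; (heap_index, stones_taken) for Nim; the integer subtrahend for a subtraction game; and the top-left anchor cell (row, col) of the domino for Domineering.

PV length from [(0,2,0)]: 1 ply

ply 1, O at (0,2,0) | h1:-1=-1→(0,1,0); h1:-2=+1→(0,0,0)*
ply 2: (0,0,0) is terminal -1 (X); from (0,2,0) depth 9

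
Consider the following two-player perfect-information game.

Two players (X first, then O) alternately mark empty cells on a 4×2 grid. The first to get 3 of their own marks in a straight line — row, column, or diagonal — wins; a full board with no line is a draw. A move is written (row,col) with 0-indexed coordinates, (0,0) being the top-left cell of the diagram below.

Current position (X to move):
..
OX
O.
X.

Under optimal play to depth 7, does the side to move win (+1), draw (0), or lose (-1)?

[../OX/O./X.] X move#1: (0,0):+0/X./OX/O./X.*, (0,1):-1/.X/OX/O./X., (2,1):-1/../OX/OX/X., (3,1):-1/../OX/O./XX
[X./OX/O./X.] O move#2: (0,1):+0/XO/OX/O./X.*, (2,1):+0/X./OX/OO/X., (3,1):+0/X./OX/O./XO
[XO/OX/O./X.] X move#3: (2,1):+0/XO/OX/OX/X.*, (3,1):+0/XO/OX/O./XX
[XO/OX/OX/X.] O move#4: (3,1):+0/XO/OX/OX/XO*
[XO/OX/OX/XO] end (terminal +0, X#5); searched ../OX/O./X. to 7

value(../OX/O./X., X) = 0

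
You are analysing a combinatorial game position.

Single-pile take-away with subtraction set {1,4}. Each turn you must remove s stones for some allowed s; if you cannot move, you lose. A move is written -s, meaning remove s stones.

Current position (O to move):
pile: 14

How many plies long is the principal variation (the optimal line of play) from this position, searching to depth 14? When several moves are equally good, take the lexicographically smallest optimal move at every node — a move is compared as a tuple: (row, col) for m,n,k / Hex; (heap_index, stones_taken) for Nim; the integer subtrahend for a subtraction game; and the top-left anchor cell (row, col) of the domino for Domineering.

PV length from [14]: 5 plies

[14] O move#1: -1:-1/13, -4:+1/10*
[10] X move#2: -1:-1/9*, -4:-1/6
[9] O move#3: -1:-1/8, -4:+1/5*
[5] X move#4: -1:-1/4*, -4:-1/1
[4] O move#5: -1:-1/3, -4:+1/0*
[0] end (terminal -1, X#6); searched 14 to 14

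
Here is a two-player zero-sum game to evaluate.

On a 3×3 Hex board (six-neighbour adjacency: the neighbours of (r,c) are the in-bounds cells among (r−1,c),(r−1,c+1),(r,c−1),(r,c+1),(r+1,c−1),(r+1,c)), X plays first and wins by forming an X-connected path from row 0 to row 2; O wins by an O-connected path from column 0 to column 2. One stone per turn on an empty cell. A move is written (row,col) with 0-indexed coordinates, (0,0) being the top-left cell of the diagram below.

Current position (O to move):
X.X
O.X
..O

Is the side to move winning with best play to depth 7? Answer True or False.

[X.X/O.X/..O] O move#1: (0,1):-1/XOX/O.X/..O, (1,1):-1/X.X/OOX/..O, (2,0):-1/X.X/O.X/O.O, (2,1):+1/X.X/O.X/.OO*
[X.X/O.X/.OO] X move#2: (0,1):-1/XXX/O.X/.OO*, (1,1):-1/X.X/OXX/.OO, (2,0):-1/X.X/O.X/XOO
[XXX/O.X/.OO] O move#3: (1,1):+1/XXX/OOX/.OO*, (2,0):+1/XXX/O.X/OOO
[XXX/OOX/.OO] end (terminal -1, X#4); searched X.X/O.X/..O to 7

O winning at [X.X/O.X/..O]: True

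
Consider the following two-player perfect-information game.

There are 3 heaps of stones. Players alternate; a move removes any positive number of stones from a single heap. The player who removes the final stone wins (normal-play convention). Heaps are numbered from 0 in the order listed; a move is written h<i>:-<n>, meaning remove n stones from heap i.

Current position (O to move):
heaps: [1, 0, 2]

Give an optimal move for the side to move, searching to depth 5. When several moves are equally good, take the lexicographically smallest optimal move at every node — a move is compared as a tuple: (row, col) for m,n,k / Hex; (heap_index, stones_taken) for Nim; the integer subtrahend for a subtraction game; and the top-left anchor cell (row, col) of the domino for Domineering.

O's best at [(1,0,2)]: h2:-1

ply 1, O at (1,0,2) | h0:-1=-1→(0,0,2); h2:-1=+1→(1,0,1)*; h2:-2=-1→(1,0,0)
ply 2, X at (1,0,1) | h0:-1=-1→(0,0,1)*; h2:-1=-1→(1,0,0)
ply 3, O at (0,0,1) | h2:-1=+1→(0,0,0)*
ply 4: (0,0,0) is terminal -1 (X); from (1,0,2) depth 5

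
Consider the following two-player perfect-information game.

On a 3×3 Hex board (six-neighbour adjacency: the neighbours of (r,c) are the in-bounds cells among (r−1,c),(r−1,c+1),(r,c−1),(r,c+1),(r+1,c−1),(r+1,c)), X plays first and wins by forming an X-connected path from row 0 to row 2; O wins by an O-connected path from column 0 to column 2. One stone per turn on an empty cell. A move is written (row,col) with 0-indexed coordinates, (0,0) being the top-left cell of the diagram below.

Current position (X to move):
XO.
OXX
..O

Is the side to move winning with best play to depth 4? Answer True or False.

X winning at [XO./OXX/..O]: True

ply 1, X at XO./OXX/..O | (0,2)=+1→XOX/OXX/..O*; (2,0)=-1→XO./OXX/X.O; (2,1)=-1→XO./OXX/.XO
ply 2, O at XOX/OXX/..O | (2,0)=-1→XOX/OXX/O.O*; (2,1)=-1→XOX/OXX/.OO
ply 3, X at XOX/OXX/O.O | (2,1)=+1→XOX/OXX/OXO*
ply 4: XOX/OXX/OXO is terminal -1 (O); from XO./OXX/..O depth 4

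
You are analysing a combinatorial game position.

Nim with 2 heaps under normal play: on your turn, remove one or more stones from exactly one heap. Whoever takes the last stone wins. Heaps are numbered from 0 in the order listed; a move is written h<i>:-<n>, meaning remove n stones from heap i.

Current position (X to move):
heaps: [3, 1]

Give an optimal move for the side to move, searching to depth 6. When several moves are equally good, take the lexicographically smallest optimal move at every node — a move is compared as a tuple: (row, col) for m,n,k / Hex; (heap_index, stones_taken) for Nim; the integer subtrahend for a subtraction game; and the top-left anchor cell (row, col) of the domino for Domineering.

X's best at [(3,1)]: h0:-2

ply 1, X at (3,1) | h0:-1=-1→(2,1); h0:-2=+1→(1,1)*; h0:-3=-1→(0,1); h1:-1=-1→(3,0)
ply 2, O at (1,1) | h0:-1=-1→(0,1)*; h1:-1=-1→(1,0)
ply 3, X at (0,1) | h1:-1=+1→(0,0)*
ply 4: (0,0) is terminal -1 (O); from (3,1) depth 6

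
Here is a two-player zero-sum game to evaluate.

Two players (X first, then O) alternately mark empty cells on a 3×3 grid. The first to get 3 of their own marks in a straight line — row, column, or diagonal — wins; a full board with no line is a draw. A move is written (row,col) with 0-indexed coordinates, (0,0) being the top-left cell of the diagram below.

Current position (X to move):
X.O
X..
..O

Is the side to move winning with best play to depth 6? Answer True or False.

X winning at [X.O/X../..O]: True

p1 X@[X.O/X../..O]: (0,1)[XXO/X../..O]-1 (1,1)[X.O/XX./..O]-1 (1,2)[X.O/X.X/..O]+1* (2,0)[X.O/X../X.O]+1 (2,1)[X.O/X../.XO]-1
p2 O@[X.O/X.X/..O]: (0,1)[XOO/X.X/..O]-1* (1,1)[X.O/XOX/..O]-1 (2,0)[X.O/X.X/O.O]-1 (2,1)[X.O/X.X/.OO]-1
p3 X@[XOO/X.X/..O]: (1,1)[XOO/XXX/..O]+1* (2,0)[XOO/X.X/X.O]+1 (2,1)[XOO/X.X/.XO]+1
p4 O@[XOO/XXX/..O] terminal -1; root [X.O/X../..O] d6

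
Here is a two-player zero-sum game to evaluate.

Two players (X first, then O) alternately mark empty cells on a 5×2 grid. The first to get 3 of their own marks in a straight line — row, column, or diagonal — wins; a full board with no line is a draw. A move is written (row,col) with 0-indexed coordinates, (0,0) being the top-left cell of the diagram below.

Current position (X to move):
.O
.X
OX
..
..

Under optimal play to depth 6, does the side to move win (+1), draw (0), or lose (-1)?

[.O/.X/OX/../..] X move#1: (0,0):+0/XO/.X/OX/../.., (1,0):+0/.O/XX/OX/../.., (3,0):+0/.O/.X/OX/X./.., (3,1):+1/.O/.X/OX/.X/..*, (4,0):+0/.O/.X/OX/../X., (4,1):+0/.O/.X/OX/../.X
[.O/.X/OX/.X/..] end (terminal -1, O#2); searched .O/.X/OX/../.. to 6

value(.O/.X/OX/../.., X) = +1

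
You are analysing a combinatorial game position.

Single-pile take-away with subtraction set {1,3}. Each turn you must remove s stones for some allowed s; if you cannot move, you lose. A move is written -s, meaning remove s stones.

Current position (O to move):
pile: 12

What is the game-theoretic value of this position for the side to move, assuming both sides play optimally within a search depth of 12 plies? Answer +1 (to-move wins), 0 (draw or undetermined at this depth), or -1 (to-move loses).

ply 1, O at 12 | -1=-1→11*; -3=-1→9
ply 2, X at 11 | -1=+1→10*; -3=+1→8
ply 3, O at 10 | -1=-1→9*; -3=-1→7
ply 4, X at 9 | -1=+1→8*; -3=+1→6
ply 5, O at 8 | -1=-1→7*; -3=-1→5
ply 6, X at 7 | -1=+1→6*; -3=+1→4
ply 7, O at 6 | -1=-1→5*; -3=-1→3
ply 8, X at 5 | -1=+1→4*; -3=+1→2
ply 9, O at 4 | -1=-1→3*; -3=-1→1
ply 10, X at 3 | -1=+1→2*; -3=+1→0
ply 11, O at 2 | -1=-1→1*
ply 12, X at 1 | -1=+1→0*
ply 13: 0 is terminal -1 (O); from 12 depth 12

value(12, O) = -1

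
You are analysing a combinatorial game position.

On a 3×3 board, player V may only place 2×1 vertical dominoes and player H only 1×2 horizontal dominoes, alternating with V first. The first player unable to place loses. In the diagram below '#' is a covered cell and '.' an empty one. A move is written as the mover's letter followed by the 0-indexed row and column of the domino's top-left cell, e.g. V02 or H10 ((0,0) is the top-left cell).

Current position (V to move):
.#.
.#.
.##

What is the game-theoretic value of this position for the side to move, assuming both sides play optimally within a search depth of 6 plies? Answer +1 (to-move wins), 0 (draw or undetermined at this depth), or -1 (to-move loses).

value(.#./.#./.##, V) = +1

ply 1, V at .#./.#./.## | V00=+1→##./##./.##*; V02=+1→.##/.##/.##; V10=+1→.#./##./###
ply 2: ##./##./.## is terminal -1 (H); from .#./.#./.## depth 6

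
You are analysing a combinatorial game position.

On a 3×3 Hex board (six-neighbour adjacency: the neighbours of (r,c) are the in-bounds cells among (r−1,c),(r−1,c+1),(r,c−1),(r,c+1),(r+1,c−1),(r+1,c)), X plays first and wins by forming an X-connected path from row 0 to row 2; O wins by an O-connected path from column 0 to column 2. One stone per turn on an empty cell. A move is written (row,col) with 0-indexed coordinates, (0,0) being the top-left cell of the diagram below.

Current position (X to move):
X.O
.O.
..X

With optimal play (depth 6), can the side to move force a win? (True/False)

X winning at [X.O/.O./..X]: False

ply 1, X at X.O/.O./..X | (0,1)=-1→XXO/.O./..X*; (1,0)=-1→X.O/XO./..X; (1,2)=-1→X.O/.OX/..X; (2,0)=-1→X.O/.O./X.X; (2,1)=-1→X.O/.O./.XX
ply 2, O at XXO/.O./..X | (1,0)=+1→XXO/OO./..X*; (1,2)=+1→XXO/.OO/..X; (2,0)=+1→XXO/.O./O.X; (2,1)=+1→XXO/.O./.OX
ply 3: XXO/OO./..X is terminal -1 (X); from X.O/.O./..X depth 6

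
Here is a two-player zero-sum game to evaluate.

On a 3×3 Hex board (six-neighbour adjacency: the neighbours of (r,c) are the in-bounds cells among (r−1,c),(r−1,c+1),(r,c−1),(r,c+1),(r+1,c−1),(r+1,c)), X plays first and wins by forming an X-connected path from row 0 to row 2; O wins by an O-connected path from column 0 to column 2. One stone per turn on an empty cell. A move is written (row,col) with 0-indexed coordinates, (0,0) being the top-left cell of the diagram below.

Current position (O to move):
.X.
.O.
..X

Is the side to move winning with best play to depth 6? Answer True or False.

ply 1, O at .X./.O./..X | (0,0)=+1→OX./.O./..X*; (0,2)=+1→.XO/.O./..X; (1,0)=+1→.X./OO./..X; (1,2)=+1→.X./.OO/..X; (2,0)=+1→.X./.O./O.X; (2,1)=+1→.X./.O./.OX
ply 2, X at OX./.O./..X | (0,2)=-1→OXX/.O./..X*; (1,0)=-1→OX./XO./..X; (1,2)=-1→OX./.OX/..X; (2,0)=-1→OX./.O./X.X; (2,1)=-1→OX./.O./.XX
ply 3, O at OXX/.O./..X | (1,0)=-1→OXX/OO./..X; (1,2)=+1→OXX/.OO/..X*; (2,0)=-1→OXX/.O./O.X; (2,1)=-1→OXX/.O./.OX
ply 4, X at OXX/.OO/..X | (1,0)=-1→OXX/XOO/..X*; (2,0)=-1→OXX/.OO/X.X; (2,1)=-1→OXX/.OO/.XX
ply 5, O at OXX/XOO/..X | (2,0)=+1→OXX/XOO/O.X*; (2,1)=-1→OXX/XOO/.OX
ply 6: OXX/XOO/O.X is terminal -1 (X); from .X./.O./..X depth 6

O winning at [.X./.O./..X]: True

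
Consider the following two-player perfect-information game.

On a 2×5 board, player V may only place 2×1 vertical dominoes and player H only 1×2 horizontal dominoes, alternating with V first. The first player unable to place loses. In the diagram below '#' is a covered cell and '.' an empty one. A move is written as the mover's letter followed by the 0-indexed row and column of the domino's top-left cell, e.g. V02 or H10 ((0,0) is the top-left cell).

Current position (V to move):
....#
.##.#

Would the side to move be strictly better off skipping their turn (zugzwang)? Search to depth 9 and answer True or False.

p1 V@[....#/.##.#]: V00[#...#/###.#]-1* V03[...##/.####]-1
p2 H@[#...#/###.#]: H01[###.#/###.#]-1 H02[#.###/###.#]+1*
p3 V@[#.###/###.#] terminal -1; root [....#/.##.#] d9
suppose V passes — search the same position with H to move:
pass> p1 H@[....#/.##.#]: H00[##..#/.##.#]-1* H01[.##.#/.##.#]-1 H02[..###/.##.#]-1
pass> p2 V@[##..#/.##.#]: V03[##.##/.####]+1*
pass> p3 H@[##.##/.####] terminal -1; root [....#/.##.#] d9
for V: play -1, pass +1

zugzwang(....#/.##.#, V) = True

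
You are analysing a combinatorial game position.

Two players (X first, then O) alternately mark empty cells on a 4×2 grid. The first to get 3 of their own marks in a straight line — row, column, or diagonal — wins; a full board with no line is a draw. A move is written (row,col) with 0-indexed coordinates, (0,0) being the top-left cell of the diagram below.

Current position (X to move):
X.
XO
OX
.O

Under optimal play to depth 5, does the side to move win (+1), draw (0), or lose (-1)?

value(X./XO/OX/.O, X) = 0

[X./XO/OX/.O] X move#1: (0,1):+0/XX/XO/OX/.O*, (3,0):+0/X./XO/OX/XO
[XX/XO/OX/.O] O move#2: (3,0):+0/XX/XO/OX/OO*
[XX/XO/OX/OO] end (terminal +0, X#3); searched X./XO/OX/.O to 5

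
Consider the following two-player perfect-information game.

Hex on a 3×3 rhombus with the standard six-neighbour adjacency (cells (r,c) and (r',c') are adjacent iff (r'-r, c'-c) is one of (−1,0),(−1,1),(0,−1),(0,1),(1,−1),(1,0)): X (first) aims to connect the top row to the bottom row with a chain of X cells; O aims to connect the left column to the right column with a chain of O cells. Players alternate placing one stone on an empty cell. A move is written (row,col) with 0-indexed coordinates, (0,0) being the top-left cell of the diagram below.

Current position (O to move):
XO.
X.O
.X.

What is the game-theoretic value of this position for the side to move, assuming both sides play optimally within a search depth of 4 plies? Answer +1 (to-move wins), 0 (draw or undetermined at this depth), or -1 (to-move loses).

value(XO./X.O/.X., O) = -1

[XO./X.O/.X.] O move#1: (0,2):-1/XOO/X.O/.X.*, (1,1):-1/XO./XOO/.X., (2,0):-1/XO./X.O/OX., (2,2):-1/XO./X.O/.XO
[XOO/X.O/.X.] X move#2: (1,1):+1/XOO/XXO/.X.*, (2,0):+1/XOO/X.O/XX., (2,2):+1/XOO/X.O/.XX
[XOO/XXO/.X.] end (terminal -1, O#3); searched XO./X.O/.X. to 4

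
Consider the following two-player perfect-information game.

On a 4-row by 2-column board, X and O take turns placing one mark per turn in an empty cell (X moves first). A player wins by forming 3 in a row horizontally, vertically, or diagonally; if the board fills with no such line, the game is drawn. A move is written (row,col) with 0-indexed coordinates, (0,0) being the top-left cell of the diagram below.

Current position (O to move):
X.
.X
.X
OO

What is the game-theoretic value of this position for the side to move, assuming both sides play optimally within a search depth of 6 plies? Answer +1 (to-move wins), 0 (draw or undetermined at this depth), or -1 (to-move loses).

value(X./.X/.X/OO, O) = 0

p1 O@[X./.X/.X/OO]: (0,1)[XO/.X/.X/OO]+0* (1,0)[X./OX/.X/OO]-1 (2,0)[X./.X/OX/OO]-1
p2 X@[XO/.X/.X/OO]: (1,0)[XO/XX/.X/OO]+0* (2,0)[XO/.X/XX/OO]+0
p3 O@[XO/XX/.X/OO]: (2,0)[XO/XX/OX/OO]+0*
p4 X@[XO/XX/OX/OO] terminal +0; root [X./.X/.X/OO] d6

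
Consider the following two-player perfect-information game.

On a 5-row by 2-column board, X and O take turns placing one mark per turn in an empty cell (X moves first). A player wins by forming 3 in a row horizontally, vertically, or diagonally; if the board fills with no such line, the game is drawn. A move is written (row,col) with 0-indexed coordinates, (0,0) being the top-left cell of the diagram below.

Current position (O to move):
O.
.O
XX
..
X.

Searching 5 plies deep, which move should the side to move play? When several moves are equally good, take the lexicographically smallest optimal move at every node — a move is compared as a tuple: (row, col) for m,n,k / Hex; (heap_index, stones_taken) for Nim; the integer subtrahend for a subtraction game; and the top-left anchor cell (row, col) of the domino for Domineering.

ply 1, O at O./.O/XX/../X. | (0,1)=-1→OO/.O/XX/../X.; (1,0)=-1→O./OO/XX/../X.; (3,0)=+0→O./.O/XX/O./X.*; (3,1)=-1→O./.O/XX/.O/X.; (4,1)=-1→O./.O/XX/../XO
ply 2, X at O./.O/XX/O./X. | (0,1)=+0→OX/.O/XX/O./X.*; (1,0)=+0→O./XO/XX/O./X.; (3,1)=+0→O./.O/XX/OX/X.; (4,1)=+0→O./.O/XX/O./XX
ply 3, O at OX/.O/XX/O./X. | (1,0)=+0→OX/OO/XX/O./X.*; (3,1)=+0→OX/.O/XX/OO/X.; (4,1)=+0→OX/.O/XX/O./XO
ply 4, X at OX/OO/XX/O./X. | (3,1)=+0→OX/OO/XX/OX/X.*; (4,1)=+0→OX/OO/XX/O./XX
ply 5, O at OX/OO/XX/OX/X. | (4,1)=+0→OX/OO/XX/OX/XO*
ply 6: OX/OO/XX/OX/XO is terminal +0 (X); from O./.O/XX/../X. depth 5

O's best at [O./.O/XX/../X.]: (3,0)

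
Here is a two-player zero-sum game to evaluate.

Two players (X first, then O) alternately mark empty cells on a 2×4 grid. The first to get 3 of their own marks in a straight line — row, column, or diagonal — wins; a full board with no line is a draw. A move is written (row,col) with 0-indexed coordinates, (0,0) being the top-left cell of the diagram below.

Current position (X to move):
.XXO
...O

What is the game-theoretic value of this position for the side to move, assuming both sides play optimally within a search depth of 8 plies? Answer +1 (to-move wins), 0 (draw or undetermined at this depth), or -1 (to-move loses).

ply 1, X at .XXO/...O | (0,0)=+1→XXXO/...O*; (1,0)=+0→.XXO/X..O; (1,1)=+0→.XXO/.X.O; (1,2)=+0→.XXO/..XO
ply 2: XXXO/...O is terminal -1 (O); from .XXO/...O depth 8

value(.XXO/...O, X) = +1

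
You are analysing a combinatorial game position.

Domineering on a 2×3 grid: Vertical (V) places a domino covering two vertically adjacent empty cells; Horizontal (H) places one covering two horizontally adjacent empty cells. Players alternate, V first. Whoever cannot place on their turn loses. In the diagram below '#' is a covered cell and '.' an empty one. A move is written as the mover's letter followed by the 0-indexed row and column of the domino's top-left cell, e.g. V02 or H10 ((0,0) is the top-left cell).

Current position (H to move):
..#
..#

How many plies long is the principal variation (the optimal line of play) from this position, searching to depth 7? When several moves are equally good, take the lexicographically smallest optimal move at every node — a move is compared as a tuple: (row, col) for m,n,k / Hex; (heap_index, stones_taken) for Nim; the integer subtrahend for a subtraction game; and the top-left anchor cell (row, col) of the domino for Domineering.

PV length from [..#/..#]: 1 ply

p1 H@[..#/..#]: H00[###/..#]+1* H10[..#/###]+1
p2 V@[###/..#] terminal -1; root [..#/..#] d7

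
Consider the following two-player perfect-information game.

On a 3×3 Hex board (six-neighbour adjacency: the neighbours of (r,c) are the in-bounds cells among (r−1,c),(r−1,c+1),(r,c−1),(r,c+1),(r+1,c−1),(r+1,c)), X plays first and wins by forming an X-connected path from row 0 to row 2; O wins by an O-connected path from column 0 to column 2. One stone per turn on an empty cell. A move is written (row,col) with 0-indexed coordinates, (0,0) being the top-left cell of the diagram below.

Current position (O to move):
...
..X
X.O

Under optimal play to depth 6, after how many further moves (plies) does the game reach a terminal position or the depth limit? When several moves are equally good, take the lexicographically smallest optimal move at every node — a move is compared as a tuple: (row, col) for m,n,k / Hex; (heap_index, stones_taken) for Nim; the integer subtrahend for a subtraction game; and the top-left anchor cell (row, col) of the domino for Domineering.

[.../..X/X.O] O move#1: (0,0):-1/O../..X/X.O*, (0,1):-1/.O./..X/X.O, (0,2):-1/..O/..X/X.O, (1,0):-1/.../O.X/X.O, (1,1):-1/.../.OX/X.O, (2,1):-1/.../..X/XOO
[O../..X/X.O] X move#2: (0,1):+1/OX./..X/X.O*, (0,2):+1/O.X/..X/X.O, (1,0):+1/O../X.X/X.O, (1,1):+1/O../.XX/X.O, (2,1):+1/O../..X/XXO
[OX./..X/X.O] O move#3: (0,2):-1/OXO/..X/X.O*, (1,0):-1/OX./O.X/X.O, (1,1):-1/OX./.OX/X.O, (2,1):-1/OX./..X/XOO
[OXO/..X/X.O] X move#4: (1,0):+1/OXO/X.X/X.O*, (1,1):+1/OXO/.XX/X.O, (2,1):+1/OXO/..X/XXO
[OXO/X.X/X.O] end (terminal -1, O#5); searched .../..X/X.O to 6

PV length from [.../..X/X.O]: 4 plies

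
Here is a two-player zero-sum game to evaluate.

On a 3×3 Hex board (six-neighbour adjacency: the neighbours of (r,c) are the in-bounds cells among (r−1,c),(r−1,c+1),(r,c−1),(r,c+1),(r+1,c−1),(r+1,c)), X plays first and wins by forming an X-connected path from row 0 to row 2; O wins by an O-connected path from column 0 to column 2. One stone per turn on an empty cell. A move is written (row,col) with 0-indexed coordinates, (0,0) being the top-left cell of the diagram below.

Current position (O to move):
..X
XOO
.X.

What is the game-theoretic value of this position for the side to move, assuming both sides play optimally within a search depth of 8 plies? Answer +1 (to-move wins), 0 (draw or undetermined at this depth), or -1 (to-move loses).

ply 1, O at ..X/XOO/.X. | (0,0)=+1→O.X/XOO/.X.*; (0,1)=+1→.OX/XOO/.X.; (2,0)=+1→..X/XOO/OX.; (2,2)=-1→..X/XOO/.XO
ply 2, X at O.X/XOO/.X. | (0,1)=-1→OXX/XOO/.X.*; (2,0)=-1→O.X/XOO/XX.; (2,2)=-1→O.X/XOO/.XX
ply 3, O at OXX/XOO/.X. | (2,0)=+1→OXX/XOO/OX.*; (2,2)=-1→OXX/XOO/.XO
ply 4: OXX/XOO/OX. is terminal -1 (X); from ..X/XOO/.X. depth 8

value(..X/XOO/.X., O) = +1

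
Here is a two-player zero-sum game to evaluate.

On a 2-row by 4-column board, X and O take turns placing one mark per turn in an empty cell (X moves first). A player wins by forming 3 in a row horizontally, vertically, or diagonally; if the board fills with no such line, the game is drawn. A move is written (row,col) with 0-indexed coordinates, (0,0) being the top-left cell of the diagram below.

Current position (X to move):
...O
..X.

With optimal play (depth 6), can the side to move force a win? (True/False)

[...O/..X.] X move#1: (0,0):+0/X..O/..X., (0,1):+0/.X.O/..X., (0,2):+0/..XO/..X., (1,0):+0/...O/X.X., (1,1):+1/...O/.XX.*, (1,3):+0/...O/..XX
[...O/.XX.] O move#2: (0,0):-1/O..O/.XX.*, (0,1):-1/.O.O/.XX., (0,2):-1/..OO/.XX., (1,0):-1/...O/OXX., (1,3):-1/...O/.XXO
[O..O/.XX.] X move#3: (0,1):+1/OX.O/.XX.*, (0,2):+1/O.XO/.XX., (1,0):+1/O..O/XXX., (1,3):+1/O..O/.XXX
[OX.O/.XX.] O move#4: (0,2):-1/OXOO/.XX.*, (1,0):-1/OX.O/OXX., (1,3):-1/OX.O/.XXO
[OXOO/.XX.] X move#5: (1,0):+1/OXOO/XXX.*, (1,3):+1/OXOO/.XXX
[OXOO/XXX.] end (terminal -1, O#6); searched ...O/..X. to 6

X winning at [...O/..X.]: True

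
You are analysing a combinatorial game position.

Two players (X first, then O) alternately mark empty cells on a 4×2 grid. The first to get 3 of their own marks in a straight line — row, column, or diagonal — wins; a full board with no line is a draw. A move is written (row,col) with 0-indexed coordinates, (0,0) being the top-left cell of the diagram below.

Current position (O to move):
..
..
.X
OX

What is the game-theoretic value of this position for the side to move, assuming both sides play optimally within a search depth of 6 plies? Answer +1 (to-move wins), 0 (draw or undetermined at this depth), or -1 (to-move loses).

value(../../.X/OX, O) = 0

[../../.X/OX] O move#1: (0,0):-1/O./../.X/OX, (0,1):-1/.O/../.X/OX, (1,0):-1/../O./.X/OX, (1,1):+0/../.O/.X/OX*, (2,0):-1/../../OX/OX
[../.O/.X/OX] X move#2: (0,0):+0/X./.O/.X/OX*, (0,1):+0/.X/.O/.X/OX, (1,0):+0/../XO/.X/OX, (2,0):+0/../.O/XX/OX
[X./.O/.X/OX] O move#3: (0,1):+0/XO/.O/.X/OX*, (1,0):+0/X./OO/.X/OX, (2,0):+0/X./.O/OX/OX
[XO/.O/.X/OX] X move#4: (1,0):+0/XO/XO/.X/OX*, (2,0):+0/XO/.O/XX/OX
[XO/XO/.X/OX] O move#5: (2,0):+0/XO/XO/OX/OX*
[XO/XO/OX/OX] end (terminal +0, X#6); searched ../../.X/OX to 6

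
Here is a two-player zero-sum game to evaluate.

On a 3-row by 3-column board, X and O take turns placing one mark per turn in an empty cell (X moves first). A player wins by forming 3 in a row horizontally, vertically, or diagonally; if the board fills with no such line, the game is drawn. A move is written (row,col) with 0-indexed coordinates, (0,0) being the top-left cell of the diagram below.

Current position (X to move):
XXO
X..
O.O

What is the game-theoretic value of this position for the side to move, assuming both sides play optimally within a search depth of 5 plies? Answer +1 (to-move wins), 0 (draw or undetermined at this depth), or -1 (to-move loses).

[XXO/X../O.O] X move#1: (1,1):-1/XXO/XX./O.O*, (1,2):-1/XXO/X.X/O.O, (2,1):-1/XXO/X../OXO
[XXO/XX./O.O] O move#2: (1,2):+1/XXO/XXO/O.O*, (2,1):+1/XXO/XX./OOO
[XXO/XXO/O.O] end (terminal -1, X#3); searched XXO/X../O.O to 5

value(XXO/X../O.O, X) = -1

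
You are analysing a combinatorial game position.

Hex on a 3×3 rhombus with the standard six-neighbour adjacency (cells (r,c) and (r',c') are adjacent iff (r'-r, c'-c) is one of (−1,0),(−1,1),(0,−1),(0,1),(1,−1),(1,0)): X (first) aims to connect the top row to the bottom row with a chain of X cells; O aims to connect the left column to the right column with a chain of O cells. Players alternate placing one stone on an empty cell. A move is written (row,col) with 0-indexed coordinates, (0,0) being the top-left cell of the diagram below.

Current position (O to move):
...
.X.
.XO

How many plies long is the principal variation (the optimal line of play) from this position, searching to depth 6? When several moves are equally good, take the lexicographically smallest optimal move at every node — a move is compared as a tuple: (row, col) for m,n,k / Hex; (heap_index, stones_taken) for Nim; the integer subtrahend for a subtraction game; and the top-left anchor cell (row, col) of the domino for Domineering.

ply 1, O at .../.X./.XO | (0,0)=-1→O../.X./.XO*; (0,1)=-1→.O./.X./.XO; (0,2)=-1→..O/.X./.XO; (1,0)=-1→.../OX./.XO; (1,2)=-1→.../.XO/.XO; (2,0)=-1→.../.X./OXO
ply 2, X at O../.X./.XO | (0,1)=+1→OX./.X./.XO*; (0,2)=+1→O.X/.X./.XO; (1,0)=+1→O../XX./.XO; (1,2)=+1→O../.XX/.XO; (2,0)=+1→O../.X./XXO
ply 3: OX./.X./.XO is terminal -1 (O); from .../.X./.XO depth 6

PV length from [.../.X./.XO]: 2 plies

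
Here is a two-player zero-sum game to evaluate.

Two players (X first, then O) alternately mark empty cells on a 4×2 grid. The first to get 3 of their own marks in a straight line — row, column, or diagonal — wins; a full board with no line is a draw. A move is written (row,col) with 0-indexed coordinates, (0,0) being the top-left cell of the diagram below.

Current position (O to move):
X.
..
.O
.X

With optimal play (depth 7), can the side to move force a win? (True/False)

[X./../.O/.X] O move#1: (0,1):+0/XO/../.O/.X*, (1,0):+0/X./O./.O/.X, (1,1):+0/X./.O/.O/.X, (2,0):+0/X./../OO/.X, (3,0):+0/X./../.O/OX
[XO/../.O/.X] X move#2: (1,0):-1/XO/X./.O/.X, (1,1):+0/XO/.X/.O/.X*, (2,0):-1/XO/../XO/.X, (3,0):-1/XO/../.O/XX
[XO/.X/.O/.X] O move#3: (1,0):+0/XO/OX/.O/.X*, (2,0):+0/XO/.X/OO/.X, (3,0):+0/XO/.X/.O/OX
[XO/OX/.O/.X] X move#4: (2,0):+0/XO/OX/XO/.X*, (3,0):+0/XO/OX/.O/XX
[XO/OX/XO/.X] O move#5: (3,0):+0/XO/OX/XO/OX*
[XO/OX/XO/OX] end (terminal +0, X#6); searched X./../.O/.X to 7

O winning at [X./../.O/.X]: False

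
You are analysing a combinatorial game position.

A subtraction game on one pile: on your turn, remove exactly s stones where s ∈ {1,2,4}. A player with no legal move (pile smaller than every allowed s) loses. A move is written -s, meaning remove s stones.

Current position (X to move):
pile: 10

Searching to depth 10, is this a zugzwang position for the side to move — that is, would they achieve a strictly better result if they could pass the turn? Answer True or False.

zugzwang(10, X) = False

ply 1, X at 10 | -1=+1→9*; -2=-1→8; -4=+1→6
ply 2, O at 9 | -1=-1→8*; -2=-1→7; -4=-1→5
ply 3, X at 8 | -1=-1→7; -2=+1→6*; -4=-1→4
ply 4, O at 6 | -1=-1→5*; -2=-1→4; -4=-1→2
ply 5, X at 5 | -1=-1→4; -2=+1→3*; -4=-1→1
ply 6, O at 3 | -1=-1→2*; -2=-1→1
ply 7, X at 2 | -1=-1→1; -2=+1→0*
ply 8: 0 is terminal -1 (O); from 10 depth 10
pass branch (O moves first from the same position):
  | ply 1, O at 10 | -1=+1→9*; -2=-1→8; -4=+1→6
  | ply 2, X at 9 | -1=-1→8*; -2=-1→7; -4=-1→5
  | ply 3, O at 8 | -1=-1→7; -2=+1→6*; -4=-1→4
  | ply 4, X at 6 | -1=-1→5*; -2=-1→4; -4=-1→2
  | ply 5, O at 5 | -1=-1→4; -2=+1→3*; -4=-1→1
  | ply 6, X at 3 | -1=-1→2*; -2=-1→1
  | ply 7, O at 2 | -1=-1→1; -2=+1→0*
  | ply 8: 0 is terminal -1 (X); from 10 depth 10
X moving scores +1; X passing scores -1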